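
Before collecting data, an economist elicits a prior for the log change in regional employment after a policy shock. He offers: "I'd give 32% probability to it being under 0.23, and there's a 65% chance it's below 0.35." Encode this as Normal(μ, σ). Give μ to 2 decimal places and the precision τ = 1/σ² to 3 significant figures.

The p-quantile of Normal(μ,σ) is μ + z_p·σ, with z_{0.32} = -0.4677 and z_{0.65} = 0.3853.
Eliminate σ: μ = (z₂·x₁ − z₁·x₂)/(z₂ − z₁) = (0.3853·0.23 − (-0.4677)·0.35)/0.853 = 0.30.
Then σ = (x₂ − x₁)/(z₂ − z₁) = (0.35 − 0.23)/0.853 = 0.14.
Precision τ = 1/σ² = 1/0.1407² = 50.5.

μ = 0.30, τ = 50.5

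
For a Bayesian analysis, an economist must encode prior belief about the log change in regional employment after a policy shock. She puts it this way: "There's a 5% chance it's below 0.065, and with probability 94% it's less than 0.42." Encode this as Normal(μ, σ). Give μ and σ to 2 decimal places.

For Normal(μ,σ), the p-quantile is μ + z_p·σ. Here z_{0.05} = -1.645, z_{0.94} = 1.555.
So 0.065 = μ − 1.645σ and 0.42 = μ + 1.555σ.
Subtracting: σ = (0.42 − 0.065)/(1.555 − (-1.645)) = 0.11.
Then μ = 0.065 − (-1.645)·0.11 = 0.25.

μ = 0.25, σ = 0.11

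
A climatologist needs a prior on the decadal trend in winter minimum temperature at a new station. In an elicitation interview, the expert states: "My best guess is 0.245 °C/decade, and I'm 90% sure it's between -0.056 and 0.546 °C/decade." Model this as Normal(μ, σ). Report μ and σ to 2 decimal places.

μ = 0.24, σ = 0.18

A symmetric 90% interval runs μ ± z·σ with z = 1.645.
Half-width = 0.301, so σ = 0.301/1.645 = 0.18.
μ is the stated best guess, 0.24.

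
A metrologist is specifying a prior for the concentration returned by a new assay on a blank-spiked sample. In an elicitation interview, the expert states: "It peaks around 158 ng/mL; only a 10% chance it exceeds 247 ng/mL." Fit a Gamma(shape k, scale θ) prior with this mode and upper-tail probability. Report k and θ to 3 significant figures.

Gamma(k,θ) with k>1 has mode (k−1)θ, so θ = 158/(k−1).
Need P(X < 247) = 0.9 with θ tied to k this way. Start at k = 2, θ = 158: P(X<247) ≈ 0.463.
Too low — raise k to concentrate. Iterating converges to k ≈ 10.4.
Then θ = 158/(10.4−1) ≈ 16.8.

k ≈ 10.4, θ ≈ 16.8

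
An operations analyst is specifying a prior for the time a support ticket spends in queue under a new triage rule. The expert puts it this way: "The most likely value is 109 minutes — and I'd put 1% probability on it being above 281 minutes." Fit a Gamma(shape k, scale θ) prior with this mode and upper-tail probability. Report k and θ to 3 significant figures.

Gamma(k,θ) with k>1 has mode (k−1)θ, so θ = 109/(k−1).
Need P(X < 281) = 0.99 with θ tied to k this way. Start at k = 2, θ = 109: P(X<281) ≈ 0.728.
Too low — raise k to concentrate. Iterating converges to k ≈ 6.2.
Then θ = 109/(6.2−1) ≈ 21.

k ≈ 6.2, θ ≈ 21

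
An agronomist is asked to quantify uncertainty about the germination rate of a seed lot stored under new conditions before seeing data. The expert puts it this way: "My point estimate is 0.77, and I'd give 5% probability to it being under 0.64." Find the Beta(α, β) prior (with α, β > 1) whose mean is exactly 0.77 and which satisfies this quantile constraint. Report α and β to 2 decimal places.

α ≈ 24.53, β ≈ 7.33

With mean 0.77 fixed, write α = 0.77s, β = 0.23s where s = α+β.
Need P(θ < 0.64) = 0.05 under Beta(0.77s, 0.23s). Normal approximation: (q−m)/√(m(1−m)/s) ≈ z_{0.05} = -1.64, so s ≈ 0.77·0.23·(-1.64)²/(0.64−0.77)² = 28.4.
At s = 28.4: P(θ<0.64) ≈ 0.060. Adjusting to match 0.05 gives s ≈ 31.86.
So α = 0.77·31.86 ≈ 24.53, β = 0.23·31.86 ≈ 7.33.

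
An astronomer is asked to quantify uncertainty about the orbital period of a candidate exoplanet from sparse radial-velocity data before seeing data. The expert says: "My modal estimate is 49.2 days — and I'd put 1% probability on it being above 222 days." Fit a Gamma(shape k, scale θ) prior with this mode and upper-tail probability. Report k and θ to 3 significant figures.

k ≈ 2.78, θ ≈ 27.6

Gamma(k,θ) with k>1 has mode (k−1)θ, so θ = 49.2/(k−1).
Need P(X < 222) = 0.99 with θ tied to k this way. Start at k = 2, θ = 49.2: P(X<222) ≈ 0.940.
Too low — raise k to concentrate. Iterating converges to k ≈ 2.78.
Then θ = 49.2/(2.78−1) ≈ 27.6.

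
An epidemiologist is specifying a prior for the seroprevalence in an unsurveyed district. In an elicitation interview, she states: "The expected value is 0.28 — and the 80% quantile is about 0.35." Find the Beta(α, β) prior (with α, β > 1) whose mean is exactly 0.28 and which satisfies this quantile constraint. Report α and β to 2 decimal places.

With mean 0.28 fixed, write α = 0.28s, β = 0.72s where s = α+β.
Need P(θ < 0.35) = 0.8 under Beta(0.28s, 0.72s). Normal approximation: (q−m)/√(m(1−m)/s) ≈ z_{0.8} = 0.842, so s ≈ 0.28·0.72·(0.842)²/(0.35−0.28)² = 29.1.
At s = 29.1: P(θ<0.35) ≈ 0.805. Adjusting to match 0.8 gives s ≈ 27.76.
So α = 0.28·27.76 ≈ 7.77, β = 0.72·27.76 ≈ 19.98.

α ≈ 7.77, β ≈ 19.98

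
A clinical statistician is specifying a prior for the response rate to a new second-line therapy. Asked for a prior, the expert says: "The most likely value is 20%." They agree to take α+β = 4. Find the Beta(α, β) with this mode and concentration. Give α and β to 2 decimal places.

α = 1.40, β = 2.60

For α,β > 1 the Beta mode is (α−1)/(α+β−2). With α+β = 4, the mode is (α−1)/2.
Set (α−1)/2 = 0.2 → α = 1 + 0.2·2 = 1.40.
β = 4 − α = 2.60.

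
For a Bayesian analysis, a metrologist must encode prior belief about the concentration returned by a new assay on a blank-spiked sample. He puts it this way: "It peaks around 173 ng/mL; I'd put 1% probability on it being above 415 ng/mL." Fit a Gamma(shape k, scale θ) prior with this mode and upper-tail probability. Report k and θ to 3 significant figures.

k ≈ 7.19, θ ≈ 28

Gamma(k,θ) with k>1 has mode (k−1)θ, so θ = 173/(k−1).
Need P(X < 415) = 0.99 with θ tied to k this way. Start at k = 2, θ = 173: P(X<415) ≈ 0.691.
Too low — raise k to concentrate. Iterating converges to k ≈ 7.19.
Then θ = 173/(7.19−1) ≈ 28.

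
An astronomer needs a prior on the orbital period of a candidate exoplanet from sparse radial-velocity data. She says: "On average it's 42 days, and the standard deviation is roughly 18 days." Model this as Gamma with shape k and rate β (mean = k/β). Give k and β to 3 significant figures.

k ≈ 5.44, β ≈ 0.13

For Gamma(k, rate β): mean = k/β, variance = k/β², so CV = 1/√k.
CV = SD/mean = 18/42 = 0.4286, hence k = 1/CV² = 5.44.
Then β = k/mean = 5.44/42 = 0.13.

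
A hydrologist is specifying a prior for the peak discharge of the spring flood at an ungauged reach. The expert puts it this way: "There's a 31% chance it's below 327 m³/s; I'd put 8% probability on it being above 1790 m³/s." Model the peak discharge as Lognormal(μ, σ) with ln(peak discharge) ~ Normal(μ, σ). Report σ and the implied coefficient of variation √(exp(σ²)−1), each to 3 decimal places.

σ ≈ 0.894, CV ≈ 1.107

If T ~ Lognormal(μ,σ) then ln T ~ Normal(μ,σ), so the p-quantile of ln T is μ + z_p·σ.
ln(327) = 5.79 and ln(1790) = 7.49; z_{0.31} = -0.4959, z_{0.92} = 1.405.
σ = (7.49 − 5.79)/(1.405 − (-0.4959)) = 0.894.
μ = 5.79 − (-0.4959)·0.894 = 6.233.
CV = √(exp(σ²)−1) = √(exp(0.7998)−1) = 1.107.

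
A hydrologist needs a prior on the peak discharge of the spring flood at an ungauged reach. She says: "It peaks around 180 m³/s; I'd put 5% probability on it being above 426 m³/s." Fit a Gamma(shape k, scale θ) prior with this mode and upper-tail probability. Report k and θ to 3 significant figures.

k ≈ 4.68, θ ≈ 48.9

Gamma(k,θ) with k>1 has mode (k−1)θ, so θ = 180/(k−1).
Need P(X < 426) = 0.95 with θ tied to k this way. Start at k = 2, θ = 180: P(X<426) ≈ 0.684.
Too low — raise k to concentrate. Iterating converges to k ≈ 4.68.
Then θ = 180/(4.68−1) ≈ 48.9.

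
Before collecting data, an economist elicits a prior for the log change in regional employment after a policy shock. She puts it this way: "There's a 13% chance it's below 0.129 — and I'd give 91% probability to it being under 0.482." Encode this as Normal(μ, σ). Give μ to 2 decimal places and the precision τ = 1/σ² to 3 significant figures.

μ = 0.29, τ = 48.8

For Normal(μ,σ), the p-quantile is μ + z_p·σ. Here z_{0.13} = -1.126, z_{0.91} = 1.341.
So 0.129 = μ − 1.126σ and 0.482 = μ + 1.341σ.
Subtracting: σ = (0.482 − 0.129)/(1.341 − (-1.126)) = 0.14.
Then μ = 0.129 − (-1.126)·0.14 = 0.29.
Precision τ = 1/σ² = 1/0.1431² = 48.8.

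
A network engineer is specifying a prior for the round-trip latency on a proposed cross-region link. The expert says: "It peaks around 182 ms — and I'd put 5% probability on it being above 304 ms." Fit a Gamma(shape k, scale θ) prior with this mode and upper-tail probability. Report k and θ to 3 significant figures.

k ≈ 11.6, θ ≈ 17.2

Gamma(k,θ) with k>1 has mode (k−1)θ, so θ = 182/(k−1).
Need P(X < 304) = 0.95 with θ tied to k this way. Start at k = 2, θ = 182: P(X<304) ≈ 0.497.
Too low — raise k to concentrate. Iterating converges to k ≈ 11.6.
Then θ = 182/(11.6−1) ≈ 17.2.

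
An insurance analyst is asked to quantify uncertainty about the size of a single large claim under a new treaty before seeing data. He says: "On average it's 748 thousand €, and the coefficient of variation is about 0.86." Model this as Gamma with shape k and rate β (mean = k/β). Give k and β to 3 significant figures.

For Gamma(k, rate β): mean = k/β, variance = k/β², so CV = 1/√k.
CV = 0.86, hence k = 1/CV² = 1.35.
Then β = k/mean = 1.35/748 = 0.00181.

k ≈ 1.35, β ≈ 0.00181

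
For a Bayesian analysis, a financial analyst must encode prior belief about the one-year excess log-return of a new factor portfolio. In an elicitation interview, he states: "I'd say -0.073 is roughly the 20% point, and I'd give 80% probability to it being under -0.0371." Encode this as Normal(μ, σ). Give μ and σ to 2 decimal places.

The p-quantile of Normal(μ,σ) is μ + z_p·σ, with z_{0.2} = -0.8416 and z_{0.8} = 0.8416.
Eliminate σ: μ = (z₂·x₁ − z₁·x₂)/(z₂ − z₁) = (0.8416·-0.073 − (-0.8416)·-0.0371)/1.683 = -0.06.
Then σ = (x₂ − x₁)/(z₂ − z₁) = (-0.0371 − -0.073)/1.683 = 0.02.

μ = -0.06, σ = 0.02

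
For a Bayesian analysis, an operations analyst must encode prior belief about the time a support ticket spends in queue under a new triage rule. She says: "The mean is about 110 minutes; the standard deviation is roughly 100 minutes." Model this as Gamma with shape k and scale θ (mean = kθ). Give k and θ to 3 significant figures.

k ≈ 1.21, θ ≈ 90.9

For Gamma(k, scale θ): mean = kθ, variance = kθ², so CV = 1/√k.
CV = SD/mean = 100/110 = 0.9091, hence k = 1/CV² = 1.21.
Then θ = mean/k = 110/1.21 = 90.9.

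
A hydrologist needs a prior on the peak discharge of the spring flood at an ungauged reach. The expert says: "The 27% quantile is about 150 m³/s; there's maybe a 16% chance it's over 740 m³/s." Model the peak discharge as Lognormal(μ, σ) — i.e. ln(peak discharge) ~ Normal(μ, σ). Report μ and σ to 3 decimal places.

If T ~ Lognormal(μ,σ) then ln T ~ Normal(μ,σ), so the p-quantile of ln T is μ + z_p·σ.
ln(150) = 5.011 and ln(740) = 6.607; z_{0.27} = -0.6128, z_{0.84} = 0.9945.
σ = (6.607 − 5.011)/(0.9945 − (-0.6128)) = 0.993.
μ = 5.011 − (-0.6128)·0.993 = 5.619.

μ ≈ 5.619, σ ≈ 0.993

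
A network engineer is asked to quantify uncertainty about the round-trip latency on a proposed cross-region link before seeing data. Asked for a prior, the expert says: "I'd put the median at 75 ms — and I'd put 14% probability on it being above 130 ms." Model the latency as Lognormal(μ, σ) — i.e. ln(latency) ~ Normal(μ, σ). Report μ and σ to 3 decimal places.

μ ≈ 4.317, σ ≈ 0.509

If T ~ Lognormal(μ,σ) then ln T ~ Normal(μ,σ), so the p-quantile of ln T is μ + z_p·σ.
ln(75) = 4.317 and ln(130) = 4.868; z_{0.5} = 0, z_{0.86} = 1.08.
σ = (4.868 − 4.317)/(1.08 − (0)) = 0.509.
μ = 4.317 − (0)·0.509 = 4.317.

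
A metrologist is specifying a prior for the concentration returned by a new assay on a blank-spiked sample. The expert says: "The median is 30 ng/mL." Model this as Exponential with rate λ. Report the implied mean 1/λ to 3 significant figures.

Exponential median = ln 2 / λ, so λ = ln 2 / 30.0 = 0.0231.
Mean = 1/λ = 43.3 ng/mL.

mean ≈ 43.3 ng/mL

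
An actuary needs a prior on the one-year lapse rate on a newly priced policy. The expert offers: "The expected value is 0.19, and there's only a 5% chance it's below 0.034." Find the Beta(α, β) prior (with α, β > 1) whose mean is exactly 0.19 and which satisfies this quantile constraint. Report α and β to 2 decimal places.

With mean 0.19 fixed, write α = 0.19s, β = 0.81s where s = α+β.
Need P(θ < 0.034) = 0.05 under Beta(0.19s, 0.81s). Normal approximation: (q−m)/√(m(1−m)/s) ≈ z_{0.05} = -1.64, so s ≈ 0.19·0.81·(-1.64)²/(0.034−0.19)² = 17.1.
At s = 17.1: P(θ<0.034) ≈ 0.010. Adjusting to match 0.05 gives s ≈ 9.49.
So α = 0.19·9.49 ≈ 1.80, β = 0.81·9.49 ≈ 7.69.

α ≈ 1.80, β ≈ 7.69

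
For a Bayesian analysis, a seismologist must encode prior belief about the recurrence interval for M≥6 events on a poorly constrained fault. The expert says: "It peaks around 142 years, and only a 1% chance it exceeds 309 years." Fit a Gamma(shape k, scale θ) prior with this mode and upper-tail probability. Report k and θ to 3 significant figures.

Gamma(k,θ) with k>1 has mode (k−1)θ, so θ = 142/(k−1).
Need P(X < 309) = 0.99 with θ tied to k this way. Start at k = 2, θ = 142: P(X<309) ≈ 0.640.
Too low — raise k to concentrate. Iterating converges to k ≈ 8.99.
Then θ = 142/(8.99−1) ≈ 17.8.

k ≈ 8.99, θ ≈ 17.8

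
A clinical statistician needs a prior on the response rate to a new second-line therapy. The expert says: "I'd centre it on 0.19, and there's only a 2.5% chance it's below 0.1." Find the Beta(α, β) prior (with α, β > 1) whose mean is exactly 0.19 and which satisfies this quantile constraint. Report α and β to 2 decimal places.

α ≈ 10.81, β ≈ 46.08

With mean 0.19 fixed, write α = 0.19s, β = 0.81s where s = α+β.
Need P(θ < 0.1) = 0.025 under Beta(0.19s, 0.81s). Normal approximation: (q−m)/√(m(1−m)/s) ≈ z_{0.025} = -1.96, so s ≈ 0.19·0.81·(-1.96)²/(0.1−0.19)² = 73.0.
At s = 73.0: P(θ<0.1) ≈ 0.013. Adjusting to match 0.025 gives s ≈ 56.89.
So α = 0.19·56.89 ≈ 10.81, β = 0.81·56.89 ≈ 46.08.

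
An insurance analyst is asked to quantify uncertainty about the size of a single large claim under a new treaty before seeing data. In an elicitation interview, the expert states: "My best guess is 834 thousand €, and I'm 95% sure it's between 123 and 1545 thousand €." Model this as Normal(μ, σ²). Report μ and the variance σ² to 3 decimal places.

μ = 834.000, σ² = 131596.100

A symmetric 95% interval runs μ ± z·σ with z = 1.96.
Half-width = 711, so σ = 711/1.96 = 362.7618 and σ² = 131596.100.
μ is the stated best guess, 834.000.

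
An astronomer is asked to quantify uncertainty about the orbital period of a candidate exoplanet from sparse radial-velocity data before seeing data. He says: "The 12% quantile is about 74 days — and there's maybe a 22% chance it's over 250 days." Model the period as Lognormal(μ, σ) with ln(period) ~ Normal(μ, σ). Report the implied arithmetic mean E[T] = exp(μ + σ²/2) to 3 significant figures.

If T ~ Lognormal(μ,σ) then ln T ~ Normal(μ,σ), so the p-quantile of ln T is μ + z_p·σ.
ln(74) = 4.304 and ln(250) = 5.521; z_{0.12} = -1.175, z_{0.78} = 0.7722.
σ = (5.521 − 4.304)/(0.7722 − (-1.175)) = 0.625.
μ = 4.304 − (-1.175)·0.625 = 5.039.
E[T] = exp(μ + σ²/2) = exp(5.039 + 0.1954) = 188 days.

E[T] ≈ 188 days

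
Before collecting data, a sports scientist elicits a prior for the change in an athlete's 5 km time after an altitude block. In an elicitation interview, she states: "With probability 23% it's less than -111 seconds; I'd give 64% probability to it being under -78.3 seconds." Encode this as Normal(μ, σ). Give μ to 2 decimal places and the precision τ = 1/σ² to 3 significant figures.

μ = -88.98, τ = 0.00113

The p-quantile of Normal(μ,σ) is μ + z_p·σ, with z_{0.23} = -0.7388 and z_{0.64} = 0.3585.
Eliminate σ: μ = (z₂·x₁ − z₁·x₂)/(z₂ − z₁) = (0.3585·-111 − (-0.7388)·-78.3)/1.097 = -88.98.
Then σ = (x₂ − x₁)/(z₂ − z₁) = (-78.3 − -111)/1.097 = 29.80.
Precision τ = 1/σ² = 1/29.8² = 0.00113.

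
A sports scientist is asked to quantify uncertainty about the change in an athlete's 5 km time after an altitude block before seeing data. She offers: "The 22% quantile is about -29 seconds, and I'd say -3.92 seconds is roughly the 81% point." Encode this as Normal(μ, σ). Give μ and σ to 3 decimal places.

μ = -17.263, σ = 15.199

The p-quantile of Normal(μ,σ) is μ + z_p·σ, with z_{0.22} = -0.7722 and z_{0.81} = 0.8779.
Eliminate σ: μ = (z₂·x₁ − z₁·x₂)/(z₂ − z₁) = (0.8779·-29 − (-0.7722)·-3.92)/1.65 = -17.263.
Then σ = (x₂ − x₁)/(z₂ − z₁) = (-3.92 − -29)/1.65 = 15.199.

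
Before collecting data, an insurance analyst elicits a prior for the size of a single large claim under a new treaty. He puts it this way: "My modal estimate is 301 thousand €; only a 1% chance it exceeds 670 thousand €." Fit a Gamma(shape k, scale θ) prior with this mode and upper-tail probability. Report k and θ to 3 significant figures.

Gamma(k,θ) with k>1 has mode (k−1)θ, so θ = 301/(k−1).
Need P(X < 670) = 0.99 with θ tied to k this way. Start at k = 2, θ = 301: P(X<670) ≈ 0.652.
Too low — raise k to concentrate. Iterating converges to k ≈ 8.51.
Then θ = 301/(8.51−1) ≈ 40.1.

k ≈ 8.51, θ ≈ 40.1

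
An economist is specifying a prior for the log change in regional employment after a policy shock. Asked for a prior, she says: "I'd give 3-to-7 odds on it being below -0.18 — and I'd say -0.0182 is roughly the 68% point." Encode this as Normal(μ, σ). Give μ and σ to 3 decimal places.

The p-quantile of Normal(μ,σ) is μ + z_p·σ, with z_{0.3} = -0.5244 and z_{0.68} = 0.4677.
Eliminate σ: μ = (z₂·x₁ − z₁·x₂)/(z₂ − z₁) = (0.4677·-0.18 − (-0.5244)·-0.0182)/0.9921 = -0.094.
Then σ = (x₂ − x₁)/(z₂ − z₁) = (-0.0182 − -0.18)/0.9921 = 0.163.

μ = -0.094, σ = 0.163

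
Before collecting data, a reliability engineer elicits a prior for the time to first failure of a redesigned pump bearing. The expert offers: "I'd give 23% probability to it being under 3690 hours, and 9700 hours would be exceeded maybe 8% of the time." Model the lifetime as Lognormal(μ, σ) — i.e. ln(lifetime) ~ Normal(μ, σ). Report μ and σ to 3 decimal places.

If T ~ Lognormal(μ,σ) then ln T ~ Normal(μ,σ), so the p-quantile of ln T is μ + z_p·σ.
ln(3690) = 8.213 and ln(9700) = 9.18; z_{0.23} = -0.7388, z_{0.92} = 1.405.
σ = (9.18 − 8.213)/(1.405 − (-0.7388)) = 0.451.
μ = 8.213 − (-0.7388)·0.451 = 8.546.

μ ≈ 8.546, σ ≈ 0.451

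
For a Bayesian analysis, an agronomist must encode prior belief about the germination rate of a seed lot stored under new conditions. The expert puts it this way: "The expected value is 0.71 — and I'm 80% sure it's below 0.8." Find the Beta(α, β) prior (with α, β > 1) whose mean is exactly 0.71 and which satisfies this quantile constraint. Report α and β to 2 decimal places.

α ≈ 13.25, β ≈ 5.41

With mean 0.71 fixed, write α = 0.71s, β = 0.29s where s = α+β.
Need P(θ < 0.8) = 0.8 under Beta(0.71s, 0.29s). Normal approximation: (q−m)/√(m(1−m)/s) ≈ z_{0.8} = 0.842, so s ≈ 0.71·0.29·(0.842)²/(0.8−0.71)² = 18.0.
At s = 18.0: P(θ<0.8) ≈ 0.795. Adjusting to match 0.8 gives s ≈ 18.66.
So α = 0.71·18.66 ≈ 13.25, β = 0.29·18.66 ≈ 5.41.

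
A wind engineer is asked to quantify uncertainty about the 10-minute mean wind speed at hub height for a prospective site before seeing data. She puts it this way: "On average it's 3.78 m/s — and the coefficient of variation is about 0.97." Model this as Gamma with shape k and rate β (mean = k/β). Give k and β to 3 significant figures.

k ≈ 1.06, β ≈ 0.281

For Gamma(k, rate β): mean = k/β, variance = k/β², so CV = 1/√k.
CV = 0.97, hence k = 1/CV² = 1.06.
Then β = k/mean = 1.06/3.78 = 0.281.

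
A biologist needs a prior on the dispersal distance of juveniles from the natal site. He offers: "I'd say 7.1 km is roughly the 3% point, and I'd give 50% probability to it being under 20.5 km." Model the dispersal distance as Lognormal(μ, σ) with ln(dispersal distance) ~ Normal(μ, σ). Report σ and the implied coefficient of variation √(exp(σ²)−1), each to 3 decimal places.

σ ≈ 0.564, CV ≈ 0.612

If T ~ Lognormal(μ,σ) then ln T ~ Normal(μ,σ), so the p-quantile of ln T is μ + z_p·σ.
ln(7.1) = 1.96 and ln(20.5) = 3.02; z_{0.03} = -1.881, z_{0.5} = 0.
σ = (3.02 − 1.96)/(0 − (-1.881)) = 0.564.
μ = 1.96 − (-1.881)·0.564 = 3.020.
CV = √(exp(σ²)−1) = √(exp(0.3178)−1) = 0.612.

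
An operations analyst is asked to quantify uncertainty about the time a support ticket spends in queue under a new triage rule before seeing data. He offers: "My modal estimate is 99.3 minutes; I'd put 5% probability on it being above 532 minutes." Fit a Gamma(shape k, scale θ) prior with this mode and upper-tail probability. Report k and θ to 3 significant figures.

k ≈ 1.84, θ ≈ 119

Gamma(k,θ) with k>1 has mode (k−1)θ, so θ = 99.3/(k−1).
Need P(X < 532) = 0.95 with θ tied to k this way. Start at k = 2, θ = 99.3: P(X<532) ≈ 0.970.
Too high — lower k to spread out. Iterating converges to k ≈ 1.84.
Then θ = 99.3/(1.84−1) ≈ 119.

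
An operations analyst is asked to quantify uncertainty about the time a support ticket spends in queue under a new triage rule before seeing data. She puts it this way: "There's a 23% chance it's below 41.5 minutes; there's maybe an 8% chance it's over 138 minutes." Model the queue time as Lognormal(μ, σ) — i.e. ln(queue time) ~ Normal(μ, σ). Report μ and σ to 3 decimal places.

μ ≈ 4.140, σ ≈ 0.560

If T ~ Lognormal(μ,σ) then ln T ~ Normal(μ,σ), so the p-quantile of ln T is μ + z_p·σ.
ln(41.5) = 3.726 and ln(138) = 4.927; z_{0.23} = -0.7388, z_{0.92} = 1.405.
σ = (4.927 − 3.726)/(1.405 − (-0.7388)) = 0.560.
μ = 3.726 − (-0.7388)·0.560 = 4.140.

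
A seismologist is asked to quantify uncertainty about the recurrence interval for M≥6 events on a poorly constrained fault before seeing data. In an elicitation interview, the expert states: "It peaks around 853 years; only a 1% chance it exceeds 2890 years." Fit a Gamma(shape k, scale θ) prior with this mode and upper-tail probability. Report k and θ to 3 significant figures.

k ≈ 3.93, θ ≈ 291

Gamma(k,θ) with k>1 has mode (k−1)θ, so θ = 853/(k−1).
Need P(X < 2890) = 0.99 with θ tied to k this way. Start at k = 2, θ = 853: P(X<2890) ≈ 0.852.
Too low — raise k to concentrate. Iterating converges to k ≈ 3.93.
Then θ = 853/(3.93−1) ≈ 291.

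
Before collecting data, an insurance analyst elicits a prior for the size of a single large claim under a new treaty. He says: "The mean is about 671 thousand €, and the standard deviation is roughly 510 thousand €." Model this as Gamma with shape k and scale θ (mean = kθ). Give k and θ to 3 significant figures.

For Gamma(k, scale θ): mean = kθ, variance = kθ², so CV = 1/√k.
CV = SD/mean = 510/671 = 0.7601, hence k = 1/CV² = 1.73.
Then θ = mean/k = 671/1.73 = 388.

k ≈ 1.73, θ ≈ 388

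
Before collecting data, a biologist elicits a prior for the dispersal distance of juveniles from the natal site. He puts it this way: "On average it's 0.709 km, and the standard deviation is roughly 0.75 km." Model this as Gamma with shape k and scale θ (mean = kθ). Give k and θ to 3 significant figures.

k ≈ 0.894, θ ≈ 0.793

For Gamma(k, scale θ): mean = kθ, variance = kθ², so CV = 1/√k.
CV = SD/mean = 0.75/0.709 = 1.058, hence k = 1/CV² = 0.894.
Then θ = mean/k = 0.709/0.894 = 0.793.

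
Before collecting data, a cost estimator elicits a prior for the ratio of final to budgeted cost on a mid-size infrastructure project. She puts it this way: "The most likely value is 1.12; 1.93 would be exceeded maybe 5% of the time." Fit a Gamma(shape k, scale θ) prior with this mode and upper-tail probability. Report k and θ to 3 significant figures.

k ≈ 10.4, θ ≈ 0.119

Gamma(k,θ) with k>1 has mode (k−1)θ, so θ = 1.12/(k−1).
Need P(X < 1.93) = 0.95 with θ tied to k this way. Start at k = 2, θ = 1.12: P(X<1.93) ≈ 0.514.
Too low — raise k to concentrate. Iterating converges to k ≈ 10.4.
Then θ = 1.12/(10.4−1) ≈ 0.119.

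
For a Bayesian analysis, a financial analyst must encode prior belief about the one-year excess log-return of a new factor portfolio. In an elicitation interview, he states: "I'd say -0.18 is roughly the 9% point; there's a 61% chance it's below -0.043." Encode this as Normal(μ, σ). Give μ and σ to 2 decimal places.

μ = -0.07, σ = 0.08

For Normal(μ,σ), the p-quantile is μ + z_p·σ. Here z_{0.09} = -1.341, z_{0.61} = 0.2793.
So -0.18 = μ − 1.341σ and -0.043 = μ + 0.2793σ.
Subtracting: σ = (-0.043 − -0.18)/(0.2793 − (-1.341)) = 0.08.
Then μ = -0.18 − (-1.341)·0.08 = -0.07.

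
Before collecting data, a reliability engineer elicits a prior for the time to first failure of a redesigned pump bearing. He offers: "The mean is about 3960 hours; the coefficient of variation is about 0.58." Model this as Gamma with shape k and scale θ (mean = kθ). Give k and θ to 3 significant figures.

k ≈ 2.97, θ ≈ 1330

For Gamma(k, scale θ): mean = kθ, variance = kθ², so CV = 1/√k.
CV = 0.58, hence k = 1/CV² = 2.97.
Then θ = mean/k = 3960/2.97 = 1330.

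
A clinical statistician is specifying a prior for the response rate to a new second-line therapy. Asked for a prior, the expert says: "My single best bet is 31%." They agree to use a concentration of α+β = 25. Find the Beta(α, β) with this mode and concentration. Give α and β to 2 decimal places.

α = 8.13, β = 16.87

For α,β > 1 the Beta mode is (α−1)/(α+β−2). With α+β = 25, the mode is (α−1)/23.
Set (α−1)/23 = 0.31 → α = 1 + 0.31·23 = 8.13.
β = 25 − α = 16.87.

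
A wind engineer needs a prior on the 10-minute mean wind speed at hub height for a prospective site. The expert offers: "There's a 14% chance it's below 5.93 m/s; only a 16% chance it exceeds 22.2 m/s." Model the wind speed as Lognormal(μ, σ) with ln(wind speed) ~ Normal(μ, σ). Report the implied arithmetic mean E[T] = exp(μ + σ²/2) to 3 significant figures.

If T ~ Lognormal(μ,σ) then ln T ~ Normal(μ,σ), so the p-quantile of ln T is μ + z_p·σ.
ln(5.93) = 1.78 and ln(22.2) = 3.1; z_{0.14} = -1.08, z_{0.84} = 0.9945.
σ = (3.1 − 1.78)/(0.9945 − (-1.08)) = 0.636.
μ = 1.78 − (-1.08)·0.636 = 2.467.
E[T] = exp(μ + σ²/2) = exp(2.467 + 0.2024) = 14.4 m/s.

E[T] ≈ 14.4 m/s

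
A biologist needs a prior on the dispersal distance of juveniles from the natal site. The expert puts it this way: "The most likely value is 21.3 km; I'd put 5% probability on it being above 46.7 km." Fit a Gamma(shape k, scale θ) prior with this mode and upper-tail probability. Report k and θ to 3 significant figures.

Gamma(k,θ) with k>1 has mode (k−1)θ, so θ = 21.3/(k−1).
Need P(X < 46.7) = 0.95 with θ tied to k this way. Start at k = 2, θ = 21.3: P(X<46.7) ≈ 0.644.
Too low — raise k to concentrate. Iterating converges to k ≈ 5.47.
Then θ = 21.3/(5.47−1) ≈ 4.77.

k ≈ 5.47, θ ≈ 4.77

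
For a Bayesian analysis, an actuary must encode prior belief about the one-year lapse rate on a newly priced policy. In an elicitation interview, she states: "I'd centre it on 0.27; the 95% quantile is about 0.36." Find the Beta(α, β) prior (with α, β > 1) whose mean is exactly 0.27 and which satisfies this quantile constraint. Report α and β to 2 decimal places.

α ≈ 19.04, β ≈ 51.49

With mean 0.27 fixed, write α = 0.27s, β = 0.73s where s = α+β.
Need P(θ < 0.36) = 0.95 under Beta(0.27s, 0.73s). Normal approximation: (q−m)/√(m(1−m)/s) ≈ z_{0.95} = 1.64, so s ≈ 0.27·0.73·(1.64)²/(0.36−0.27)² = 65.8.
At s = 65.8: P(θ<0.36) ≈ 0.944. Adjusting to match 0.95 gives s ≈ 70.53.
So α = 0.27·70.53 ≈ 19.04, β = 0.73·70.53 ≈ 51.49.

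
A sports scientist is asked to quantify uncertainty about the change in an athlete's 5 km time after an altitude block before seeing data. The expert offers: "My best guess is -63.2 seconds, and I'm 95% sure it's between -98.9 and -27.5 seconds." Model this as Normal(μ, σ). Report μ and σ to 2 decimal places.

μ = -63.20, σ = 18.21

A symmetric 95% interval runs μ ± z·σ with z = 1.96.
Half-width = 35.7, so σ = 35.7/1.96 = 18.21.
μ is the stated best guess, -63.20.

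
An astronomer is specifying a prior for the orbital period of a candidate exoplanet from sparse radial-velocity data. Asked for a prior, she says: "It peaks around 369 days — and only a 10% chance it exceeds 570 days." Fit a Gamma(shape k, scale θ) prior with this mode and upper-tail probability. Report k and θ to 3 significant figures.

k ≈ 10.9, θ ≈ 37.3

Gamma(k,θ) with k>1 has mode (k−1)θ, so θ = 369/(k−1).
Need P(X < 570) = 0.9 with θ tied to k this way. Start at k = 2, θ = 369: P(X<570) ≈ 0.457.
Too low — raise k to concentrate. Iterating converges to k ≈ 10.9.
Then θ = 369/(10.9−1) ≈ 37.3.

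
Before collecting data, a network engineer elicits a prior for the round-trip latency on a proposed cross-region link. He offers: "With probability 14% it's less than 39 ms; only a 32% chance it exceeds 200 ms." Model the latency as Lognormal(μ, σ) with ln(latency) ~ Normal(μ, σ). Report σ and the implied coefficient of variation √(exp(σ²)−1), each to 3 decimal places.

If T ~ Lognormal(μ,σ) then ln T ~ Normal(μ,σ), so the p-quantile of ln T is μ + z_p·σ.
ln(39) = 3.664 and ln(200) = 5.298; z_{0.14} = -1.08, z_{0.68} = 0.4677.
σ = (5.298 − 3.664)/(0.4677 − (-1.08)) = 1.056.
μ = 3.664 − (-1.08)·1.056 = 4.804.
CV = √(exp(σ²)−1) = √(exp(1.1152)−1) = 1.432.

σ ≈ 1.056, CV ≈ 1.432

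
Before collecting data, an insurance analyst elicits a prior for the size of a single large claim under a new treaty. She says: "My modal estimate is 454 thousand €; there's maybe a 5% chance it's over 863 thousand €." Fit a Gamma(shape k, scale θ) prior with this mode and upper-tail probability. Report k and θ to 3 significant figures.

k ≈ 7.74, θ ≈ 67.4

Gamma(k,θ) with k>1 has mode (k−1)θ, so θ = 454/(k−1).
Need P(X < 863) = 0.95 with θ tied to k this way. Start at k = 2, θ = 454: P(X<863) ≈ 0.567.
Too low — raise k to concentrate. Iterating converges to k ≈ 7.74.
Then θ = 454/(7.74−1) ≈ 67.4.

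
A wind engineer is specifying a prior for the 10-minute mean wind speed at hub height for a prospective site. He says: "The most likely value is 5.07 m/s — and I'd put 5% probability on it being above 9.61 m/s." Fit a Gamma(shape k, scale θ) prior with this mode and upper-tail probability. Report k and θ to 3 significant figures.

Gamma(k,θ) with k>1 has mode (k−1)θ, so θ = 5.07/(k−1).
Need P(X < 9.61) = 0.95 with θ tied to k this way. Start at k = 2, θ = 5.07: P(X<9.61) ≈ 0.565.
Too low — raise k to concentrate. Iterating converges to k ≈ 7.8.
Then θ = 5.07/(7.8−1) ≈ 0.746.

k ≈ 7.8, θ ≈ 0.746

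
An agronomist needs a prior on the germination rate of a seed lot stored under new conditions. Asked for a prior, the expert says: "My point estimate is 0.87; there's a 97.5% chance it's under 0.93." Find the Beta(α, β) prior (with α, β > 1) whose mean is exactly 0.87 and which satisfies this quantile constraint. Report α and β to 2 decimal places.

α ≈ 80.96, β ≈ 12.10

With mean 0.87 fixed, write α = 0.87s, β = 0.13s where s = α+β.
Need P(θ < 0.93) = 0.975 under Beta(0.87s, 0.13s). Normal approximation: (q−m)/√(m(1−m)/s) ≈ z_{0.975} = 1.96, so s ≈ 0.87·0.13·(1.96)²/(0.93−0.87)² = 120.7.
At s = 120.7: P(θ<0.93) ≈ 0.988. Adjusting to match 0.975 gives s ≈ 93.06.
So α = 0.87·93.06 ≈ 80.96, β = 0.13·93.06 ≈ 12.10.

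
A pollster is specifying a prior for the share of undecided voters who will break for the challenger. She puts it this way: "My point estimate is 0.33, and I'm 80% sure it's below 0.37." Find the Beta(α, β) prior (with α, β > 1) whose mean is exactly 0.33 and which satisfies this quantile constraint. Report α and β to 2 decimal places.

With mean 0.33 fixed, write α = 0.33s, β = 0.67s where s = α+β.
Need P(θ < 0.37) = 0.8 under Beta(0.33s, 0.67s). Normal approximation: (q−m)/√(m(1−m)/s) ≈ z_{0.8} = 0.842, so s ≈ 0.33·0.67·(0.842)²/(0.37−0.33)² = 97.9.
At s = 97.9: P(θ<0.37) ≈ 0.802. Adjusting to match 0.8 gives s ≈ 96.20.
So α = 0.33·96.20 ≈ 31.75, β = 0.67·96.20 ≈ 64.46.

α ≈ 31.75, β ≈ 64.46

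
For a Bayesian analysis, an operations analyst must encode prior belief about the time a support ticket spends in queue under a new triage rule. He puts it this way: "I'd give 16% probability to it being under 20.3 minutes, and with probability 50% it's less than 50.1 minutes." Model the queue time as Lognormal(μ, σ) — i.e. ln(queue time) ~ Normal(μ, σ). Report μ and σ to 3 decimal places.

If T ~ Lognormal(μ,σ) then ln T ~ Normal(μ,σ), so the p-quantile of ln T is μ + z_p·σ.
ln(20.3) = 3.011 and ln(50.1) = 3.914; z_{0.16} = -0.9945, z_{0.5} = 0.
σ = (3.914 − 3.011)/(0 − (-0.9945)) = 0.908.
μ = 3.011 − (-0.9945)·0.908 = 3.914.

μ ≈ 3.914, σ ≈ 0.908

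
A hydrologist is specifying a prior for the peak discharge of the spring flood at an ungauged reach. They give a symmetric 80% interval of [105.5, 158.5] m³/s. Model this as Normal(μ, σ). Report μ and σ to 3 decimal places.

μ = 132.000, σ = 20.678

A symmetric 80% interval runs μ ± z·σ with z = 1.282.
Half-width = 26.5, so σ = 26.5/1.282 = 20.678.
μ is the interval midpoint, 132.000.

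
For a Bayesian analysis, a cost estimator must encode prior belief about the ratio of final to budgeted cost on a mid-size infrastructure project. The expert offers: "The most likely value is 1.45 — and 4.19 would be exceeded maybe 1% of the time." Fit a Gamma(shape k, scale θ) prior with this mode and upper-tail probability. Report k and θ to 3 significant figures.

k ≈ 5.03, θ ≈ 0.359

Gamma(k,θ) with k>1 has mode (k−1)θ, so θ = 1.45/(k−1).
Need P(X < 4.19) = 0.99 with θ tied to k this way. Start at k = 2, θ = 1.45: P(X<4.19) ≈ 0.784.
Too low — raise k to concentrate. Iterating converges to k ≈ 5.03.
Then θ = 1.45/(5.03−1) ≈ 0.359.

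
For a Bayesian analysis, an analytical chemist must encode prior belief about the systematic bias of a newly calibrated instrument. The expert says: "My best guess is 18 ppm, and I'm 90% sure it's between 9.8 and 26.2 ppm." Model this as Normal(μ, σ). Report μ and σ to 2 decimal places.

μ = 18.00, σ = 4.99

A symmetric 90% interval runs μ ± z·σ with z = 1.645.
Half-width = 8.2, so σ = 8.2/1.645 = 4.99.
μ is the stated best guess, 18.00.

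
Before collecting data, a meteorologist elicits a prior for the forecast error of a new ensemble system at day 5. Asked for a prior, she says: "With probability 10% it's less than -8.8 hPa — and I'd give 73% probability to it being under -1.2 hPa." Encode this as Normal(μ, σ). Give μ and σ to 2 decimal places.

The p-quantile of Normal(μ,σ) is μ + z_p·σ, with z_{0.1} = -1.282 and z_{0.73} = 0.6128.
Eliminate σ: μ = (z₂·x₁ − z₁·x₂)/(z₂ − z₁) = (0.6128·-8.8 − (-1.282)·-1.2)/1.894 = -3.66.
Then σ = (x₂ − x₁)/(z₂ − z₁) = (-1.2 − -8.8)/1.894 = 4.01.

μ = -3.66, σ = 4.01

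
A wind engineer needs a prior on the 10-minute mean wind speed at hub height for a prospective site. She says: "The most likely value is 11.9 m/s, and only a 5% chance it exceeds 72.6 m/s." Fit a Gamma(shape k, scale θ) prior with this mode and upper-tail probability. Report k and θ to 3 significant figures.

k ≈ 1.7, θ ≈ 17.1

Gamma(k,θ) with k>1 has mode (k−1)θ, so θ = 11.9/(k−1).
Need P(X < 72.6) = 0.95 with θ tied to k this way. Start at k = 2, θ = 11.9: P(X<72.6) ≈ 0.984.
Too high — lower k to spread out. Iterating converges to k ≈ 1.7.
Then θ = 11.9/(1.7−1) ≈ 17.1.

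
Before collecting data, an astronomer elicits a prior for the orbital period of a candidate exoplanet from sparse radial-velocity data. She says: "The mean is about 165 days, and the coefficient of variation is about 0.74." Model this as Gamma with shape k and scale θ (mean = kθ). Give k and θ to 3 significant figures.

For Gamma(k, scale θ): mean = kθ, variance = kθ², so CV = 1/√k.
CV = 0.74, hence k = 1/CV² = 1.83.
Then θ = mean/k = 165/1.83 = 90.4.

k ≈ 1.83, θ ≈ 90.4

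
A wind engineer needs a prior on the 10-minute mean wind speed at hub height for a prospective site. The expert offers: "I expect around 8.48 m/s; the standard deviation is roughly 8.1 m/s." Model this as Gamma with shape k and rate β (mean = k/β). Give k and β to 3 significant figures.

k ≈ 1.1, β ≈ 0.129

For Gamma(k, rate β): mean = k/β, variance = k/β², so CV = 1/√k.
CV = SD/mean = 8.1/8.48 = 0.9552, hence k = 1/CV² = 1.1.
Then β = k/mean = 1.1/8.48 = 0.129.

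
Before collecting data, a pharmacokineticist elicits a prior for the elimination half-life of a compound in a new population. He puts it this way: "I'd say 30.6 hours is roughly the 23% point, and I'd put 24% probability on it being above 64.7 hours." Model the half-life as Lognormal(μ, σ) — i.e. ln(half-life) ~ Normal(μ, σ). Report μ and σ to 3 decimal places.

μ ≈ 3.804, σ ≈ 0.518

If T ~ Lognormal(μ,σ) then ln T ~ Normal(μ,σ), so the p-quantile of ln T is μ + z_p·σ.
ln(30.6) = 3.421 and ln(64.7) = 4.17; z_{0.23} = -0.7388, z_{0.76} = 0.7063.
σ = (4.17 − 3.421)/(0.7063 − (-0.7388)) = 0.518.
μ = 3.421 − (-0.7388)·0.518 = 3.804.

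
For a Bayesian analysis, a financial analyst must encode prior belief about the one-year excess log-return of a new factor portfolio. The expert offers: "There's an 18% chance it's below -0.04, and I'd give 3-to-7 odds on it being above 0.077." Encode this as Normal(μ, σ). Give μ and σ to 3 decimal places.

The p-quantile of Normal(μ,σ) is μ + z_p·σ, with z_{0.18} = -0.9154 and z_{0.7} = 0.5244.
Eliminate σ: μ = (z₂·x₁ − z₁·x₂)/(z₂ − z₁) = (0.5244·-0.04 − (-0.9154)·0.077)/1.44 = 0.034.
Then σ = (x₂ − x₁)/(z₂ − z₁) = (0.077 − -0.04)/1.44 = 0.081.

μ = 0.034, σ = 0.081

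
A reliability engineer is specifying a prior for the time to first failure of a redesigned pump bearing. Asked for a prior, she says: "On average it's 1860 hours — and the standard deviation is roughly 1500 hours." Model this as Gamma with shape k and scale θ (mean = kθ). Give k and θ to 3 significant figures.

For Gamma(k, scale θ): mean = kθ, variance = kθ², so CV = 1/√k.
CV = SD/mean = 1500/1860 = 0.8065, hence k = 1/CV² = 1.54.
Then θ = mean/k = 1860/1.54 = 1210.

k ≈ 1.54, θ ≈ 1210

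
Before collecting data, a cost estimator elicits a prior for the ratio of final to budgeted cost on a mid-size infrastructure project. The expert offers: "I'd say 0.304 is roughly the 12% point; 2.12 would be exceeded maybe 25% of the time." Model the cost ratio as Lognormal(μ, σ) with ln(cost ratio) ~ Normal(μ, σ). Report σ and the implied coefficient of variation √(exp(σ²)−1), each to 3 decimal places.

σ ≈ 1.050, CV ≈ 1.419

If T ~ Lognormal(μ,σ) then ln T ~ Normal(μ,σ), so the p-quantile of ln T is μ + z_p·σ.
ln(0.304) = -1.191 and ln(2.12) = 0.7514; z_{0.12} = -1.175, z_{0.75} = 0.6745.
σ = (0.7514 − -1.191)/(0.6745 − (-1.175)) = 1.050.
μ = -1.191 − (-1.175)·1.050 = 0.043.
CV = √(exp(σ²)−1) = √(exp(1.1027)−1) = 1.419.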